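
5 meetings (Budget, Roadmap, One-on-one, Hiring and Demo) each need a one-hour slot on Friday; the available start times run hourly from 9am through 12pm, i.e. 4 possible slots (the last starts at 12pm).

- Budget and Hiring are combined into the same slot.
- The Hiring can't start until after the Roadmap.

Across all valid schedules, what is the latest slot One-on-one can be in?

12pm

One-on-one at 12pm is achievable: Demo in 9am; Budget in 10am; Roadmap in 9am; Hiring in 10am; One-on-one in 12pm.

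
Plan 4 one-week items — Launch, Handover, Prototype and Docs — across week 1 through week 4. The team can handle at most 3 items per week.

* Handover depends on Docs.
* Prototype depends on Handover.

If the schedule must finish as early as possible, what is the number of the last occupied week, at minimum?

week 3

The precedence chain requires at least 3 distinct weeks.
With at most 3 per week and 4 work items, at least 2 weeks are needed.
3 works (last occupied week: week 3): for example Launch in week 1, Prototype in week 3, Handover in week 2, Docs in week 1.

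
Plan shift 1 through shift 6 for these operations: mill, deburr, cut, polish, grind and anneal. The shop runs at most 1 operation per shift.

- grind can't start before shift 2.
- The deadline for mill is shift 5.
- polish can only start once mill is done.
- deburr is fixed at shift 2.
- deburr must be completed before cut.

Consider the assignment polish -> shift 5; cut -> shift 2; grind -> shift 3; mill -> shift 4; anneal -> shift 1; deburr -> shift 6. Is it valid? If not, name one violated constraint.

No. deburr must be completed before cut is not satisfied.

deburr must be completed before cut — violated.
grind can't start before shift 2 — holds.
polish can only start once mill is done — holds.
The shop runs at most 1 operation per shift — holds.
The deadline for mill is shift 5 — holds.
deburr is fixed at shift 2 — violated.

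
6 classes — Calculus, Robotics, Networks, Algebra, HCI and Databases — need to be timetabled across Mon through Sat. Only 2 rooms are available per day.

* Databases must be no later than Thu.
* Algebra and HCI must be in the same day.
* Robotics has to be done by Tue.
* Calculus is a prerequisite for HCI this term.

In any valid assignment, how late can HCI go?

Precedence pushes HCI to at least Tue.
HCI at Sat is achievable: Robotics in Mon; Networks in Tue; Databases in Mon; Algebra in Sat; Calculus in Tue; HCI in Sat.

Sat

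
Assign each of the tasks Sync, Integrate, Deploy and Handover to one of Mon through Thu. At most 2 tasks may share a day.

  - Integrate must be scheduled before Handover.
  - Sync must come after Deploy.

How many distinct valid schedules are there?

36

Splitting on Sync: it can be Tue (6), Wed (12), Thu (18). Listing each branch's schedules as (Integrate, Deploy, Handover):
Sync=Tue: (Mon,Mon,Tue) (Mon,Mon,Wed) (Mon,Mon,Thu) (Tue,Mon,Wed) (Tue,Mon,Thu) (Wed,Mon,Thu) — 6.
Sync=Wed: (Mon,Mon,Tue) (Mon,Mon,Wed) (Mon,Mon,Thu) (Mon,Tue,Tue) (Mon,Tue,Wed) (Mon,Tue,Thu) (Tue,Mon,Wed) (Tue,Mon,Thu) (Tue,Tue,Wed) (Tue,Tue,Thu) (Wed,Mon,Thu) (Wed,Tue,Thu) — 12.
Sync=Thu: (Mon,Mon,Tue) (Mon,Mon,Wed) (Mon,Mon,Thu) (Mon,Tue,Tue) (Mon,Tue,Wed) (Mon,Tue,Thu) (Mon,Wed,Tue) (Mon,Wed,Wed) (Mon,Wed,Thu) (Tue,Mon,Wed) (Tue,Mon,Thu) (Tue,Tue,Wed) (Tue,Tue,Thu) (Tue,Wed,Wed) (Tue,Wed,Thu) (Wed,Mon,Thu) (Wed,Tue,Thu) (Wed,Wed,Thu) — 18.
Summing: 6 + 12 + 18 = 36.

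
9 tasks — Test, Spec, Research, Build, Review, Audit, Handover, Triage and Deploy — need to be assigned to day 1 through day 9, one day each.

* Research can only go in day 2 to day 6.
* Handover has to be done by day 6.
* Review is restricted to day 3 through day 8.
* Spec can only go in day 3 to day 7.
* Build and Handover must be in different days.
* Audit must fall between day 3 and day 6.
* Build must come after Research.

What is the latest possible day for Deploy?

day 9

Deploy at day 9 is achievable: Deploy=day 9, Audit=day 3, Build=day 3, Triage=day 1, Research=day 2, Review=day 3, Spec=day 3, Test=day 1, Handover=day 1.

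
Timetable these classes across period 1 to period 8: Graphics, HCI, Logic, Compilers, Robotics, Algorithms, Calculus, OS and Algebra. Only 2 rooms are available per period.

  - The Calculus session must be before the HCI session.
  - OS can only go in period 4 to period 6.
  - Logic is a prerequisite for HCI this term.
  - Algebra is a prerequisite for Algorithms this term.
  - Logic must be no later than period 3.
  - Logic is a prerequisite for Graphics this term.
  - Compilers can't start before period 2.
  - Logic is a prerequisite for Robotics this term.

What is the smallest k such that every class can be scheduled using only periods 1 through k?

5

The precedence chain requires at least 2 distinct periods.
With at most 2 per period and 9 classes, at least 5 periods are needed.
OS can't be placed before period 4, so the schedule must run through at least period 4.
5 works (last occupied period: period 5): for example Robotics in period 3; Calculus in period 1; Logic in period 1; HCI in period 2; Algorithms in period 5; OS in period 4; Compilers in period 2; Graphics in period 3; Algebra in period 4.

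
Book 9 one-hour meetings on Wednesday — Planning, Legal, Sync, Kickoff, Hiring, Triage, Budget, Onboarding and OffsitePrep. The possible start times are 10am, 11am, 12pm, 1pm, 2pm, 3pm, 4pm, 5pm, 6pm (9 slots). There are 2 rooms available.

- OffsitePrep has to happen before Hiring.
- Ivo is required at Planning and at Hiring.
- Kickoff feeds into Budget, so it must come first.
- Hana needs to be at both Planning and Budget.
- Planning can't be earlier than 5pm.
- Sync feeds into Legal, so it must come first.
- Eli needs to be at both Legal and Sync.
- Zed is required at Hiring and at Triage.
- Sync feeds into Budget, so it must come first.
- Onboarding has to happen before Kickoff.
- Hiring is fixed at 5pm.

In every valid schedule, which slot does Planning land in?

Planning's window is 5pm–6pm.
Hiring is fixed at 5pm, and Planning can't share a slot with Hiring.
So Planning must be 6pm.

6pm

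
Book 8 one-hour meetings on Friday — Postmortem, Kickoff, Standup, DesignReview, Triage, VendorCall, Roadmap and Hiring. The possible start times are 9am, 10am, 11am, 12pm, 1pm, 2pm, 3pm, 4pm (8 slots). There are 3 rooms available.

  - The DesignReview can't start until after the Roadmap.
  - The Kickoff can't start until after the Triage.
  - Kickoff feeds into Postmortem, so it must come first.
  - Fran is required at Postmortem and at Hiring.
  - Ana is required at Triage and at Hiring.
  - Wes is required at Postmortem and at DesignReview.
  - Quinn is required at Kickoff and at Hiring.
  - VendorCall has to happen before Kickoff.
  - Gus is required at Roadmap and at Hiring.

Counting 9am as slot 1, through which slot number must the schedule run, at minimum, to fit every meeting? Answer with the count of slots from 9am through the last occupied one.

The precedence chain requires at least 3 distinct slots.
With at most 3 per slot and 8 meetings, at least 3 slots are needed.
Could 3 slots be enough, i.e. nothing placed later than 11am? No: Kickoff must come after Triage (at 9am or later) → {10am, 11am}; Postmortem must come after Kickoff (at 10am or later) → {11am}; Kickoff must come before Postmortem (at 11am or earlier) → {10am}; DesignReview must come after Roadmap (at 9am or later) → {10am, 11am}; Roadmap must come before DesignReview (at 11am or earlier) → {9am, 10am}; Hiring can't share with Kickoff (10am) → {9am, 11am}; Hiring can't share with Postmortem (11am) → {9am}; Roadmap can't share with Hiring (9am) → {10am}; DesignReview can't share with Postmortem (11am) → {10am}; DesignReview must come after Roadmap (at 10am or later) → nothing is left.
So 3 slots is not enough.
4 works (last occupied slot: 12pm): for example Kickoff=10am, Triage=9am, Roadmap=9am, Standup=10am, Postmortem=11am, VendorCall=9am, Hiring=12pm, DesignReview=10am.

4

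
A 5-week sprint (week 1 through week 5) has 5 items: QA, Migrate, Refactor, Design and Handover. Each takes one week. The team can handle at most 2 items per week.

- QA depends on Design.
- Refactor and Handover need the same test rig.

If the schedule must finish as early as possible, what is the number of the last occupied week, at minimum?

3

The precedence chain requires at least 2 distinct weeks.
With at most 2 per week and 5 work items, at least 3 weeks are needed.
3 works (last occupied week: week 3): for example Design=week 1, Refactor=week 2, Handover=week 3, QA=week 2, Migrate=week 1.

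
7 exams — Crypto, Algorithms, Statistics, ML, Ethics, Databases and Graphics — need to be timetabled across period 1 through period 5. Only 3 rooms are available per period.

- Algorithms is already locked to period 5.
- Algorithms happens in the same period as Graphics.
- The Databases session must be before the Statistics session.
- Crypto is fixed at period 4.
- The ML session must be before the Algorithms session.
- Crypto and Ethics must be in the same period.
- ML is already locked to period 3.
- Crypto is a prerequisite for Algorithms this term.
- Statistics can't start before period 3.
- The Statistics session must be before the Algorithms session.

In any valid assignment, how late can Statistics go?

period 4

Statistics is available from period 3; downstream work caps Statistics at period 4.
Statistics at period 4 is achievable: ML -> period 3, Graphics -> period 5, Statistics -> period 4, Ethics -> period 4, Algorithms -> period 5, Crypto -> period 4, Databases -> period 1.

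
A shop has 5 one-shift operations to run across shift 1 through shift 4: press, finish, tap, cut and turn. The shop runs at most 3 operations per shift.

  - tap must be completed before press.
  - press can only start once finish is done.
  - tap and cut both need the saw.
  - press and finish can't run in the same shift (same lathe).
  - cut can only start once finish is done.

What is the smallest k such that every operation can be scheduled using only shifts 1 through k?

The precedence chain requires at least 2 distinct shifts.
With at most 3 per shift and 5 operations, at least 2 shifts are needed.
2 works (last occupied shift: shift 2): for example tap in shift 1; turn in shift 1; finish in shift 1; press in shift 2; cut in shift 2.

2 shifts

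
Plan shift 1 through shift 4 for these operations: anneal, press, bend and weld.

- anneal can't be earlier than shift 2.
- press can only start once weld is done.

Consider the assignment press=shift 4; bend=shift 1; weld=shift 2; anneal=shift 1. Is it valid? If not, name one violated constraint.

No — it violates: anneal can't be earlier than shift 2

anneal can't be earlier than shift 2 — violated.
press can only start once weld is done — holds.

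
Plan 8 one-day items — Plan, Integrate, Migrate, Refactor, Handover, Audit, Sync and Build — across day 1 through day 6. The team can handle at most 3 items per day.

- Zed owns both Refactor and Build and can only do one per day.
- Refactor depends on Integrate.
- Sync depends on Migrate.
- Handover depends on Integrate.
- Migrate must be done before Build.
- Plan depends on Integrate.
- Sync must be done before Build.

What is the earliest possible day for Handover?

Precedence pushes Handover to at least day 2.
Handover at day 2 is achievable: Handover in day 2; Refactor in day 4; Migrate in day 1; Build in day 3; Integrate in day 1; Audit in day 1; Sync in day 2; Plan in day 2.

day 2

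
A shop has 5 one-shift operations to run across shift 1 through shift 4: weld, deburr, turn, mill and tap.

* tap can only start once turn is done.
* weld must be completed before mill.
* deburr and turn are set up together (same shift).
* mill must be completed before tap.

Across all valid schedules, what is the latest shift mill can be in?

shift 3

Precedence pushes mill to at least shift 2; downstream work caps mill at shift 3.
mill at shift 3 is achievable: tap -> shift 4, turn -> shift 1, deburr -> shift 1, mill -> shift 3, weld -> shift 1.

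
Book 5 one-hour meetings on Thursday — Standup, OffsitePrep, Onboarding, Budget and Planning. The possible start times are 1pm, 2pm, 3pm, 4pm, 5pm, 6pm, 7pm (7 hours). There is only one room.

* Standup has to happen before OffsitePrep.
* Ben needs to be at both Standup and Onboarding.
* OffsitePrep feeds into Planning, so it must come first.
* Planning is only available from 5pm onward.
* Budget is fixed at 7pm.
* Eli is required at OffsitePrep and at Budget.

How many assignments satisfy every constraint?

48

Splitting on Standup: it can be 1pm (21), 2pm (15), 3pm (9), 4pm (3). Listing each branch's schedules as (OffsitePrep, Onboarding, Budget, Planning):
Standup=1pm: (2pm,3pm,7pm,5pm) (2pm,3pm,7pm,6pm) (2pm,4pm,7pm,5pm) (2pm,4pm,7pm,6pm) (2pm,5pm,7pm,6pm) (2pm,6pm,7pm,5pm) (3pm,2pm,7pm,5pm) (3pm,2pm,7pm,6pm) (3pm,4pm,7pm,5pm) (3pm,4pm,7pm,6pm) (3pm,5pm,7pm,6pm) (3pm,6pm,7pm,5pm) (4pm,2pm,7pm,5pm) (4pm,2pm,7pm,6pm) (4pm,3pm,7pm,5pm) (4pm,3pm,7pm,6pm) (4pm,5pm,7pm,6pm) (4pm,6pm,7pm,5pm) (5pm,2pm,7pm,6pm) (5pm,3pm,7pm,6pm) (5pm,4pm,7pm,6pm) — 21.
Standup=2pm: (3pm,1pm,7pm,5pm) (3pm,1pm,7pm,6pm) (3pm,4pm,7pm,5pm) (3pm,4pm,7pm,6pm) (3pm,5pm,7pm,6pm) (3pm,6pm,7pm,5pm) (4pm,1pm,7pm,5pm) (4pm,1pm,7pm,6pm) (4pm,3pm,7pm,5pm) (4pm,3pm,7pm,6pm) (4pm,5pm,7pm,6pm) (4pm,6pm,7pm,5pm) (5pm,1pm,7pm,6pm) (5pm,3pm,7pm,6pm) (5pm,4pm,7pm,6pm) — 15.
Standup=3pm: (4pm,1pm,7pm,5pm) (4pm,1pm,7pm,6pm) (4pm,2pm,7pm,5pm) (4pm,2pm,7pm,6pm) (4pm,5pm,7pm,6pm) (4pm,6pm,7pm,5pm) (5pm,1pm,7pm,6pm) (5pm,2pm,7pm,6pm) (5pm,4pm,7pm,6pm) — 9.
Standup=4pm: (5pm,1pm,7pm,6pm) (5pm,2pm,7pm,6pm) (5pm,3pm,7pm,6pm) — 3.
Summing: 21 + 15 + 9 + 3 = 48.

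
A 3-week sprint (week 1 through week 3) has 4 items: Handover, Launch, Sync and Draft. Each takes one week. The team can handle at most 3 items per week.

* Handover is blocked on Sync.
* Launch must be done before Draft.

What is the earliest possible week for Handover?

Precedence pushes Handover to at least week 2.
Handover at week 2 is achievable: Launch=week 1, Handover=week 2, Sync=week 1, Draft=week 2.

week 2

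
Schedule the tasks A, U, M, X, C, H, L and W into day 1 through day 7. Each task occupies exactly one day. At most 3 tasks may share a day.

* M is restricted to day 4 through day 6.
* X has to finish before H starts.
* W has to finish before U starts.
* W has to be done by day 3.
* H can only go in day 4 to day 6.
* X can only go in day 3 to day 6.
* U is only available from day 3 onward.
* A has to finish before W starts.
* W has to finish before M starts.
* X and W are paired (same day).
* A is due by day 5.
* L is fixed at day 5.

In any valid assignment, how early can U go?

U is available from day 3; precedence pushes U to at least day 4.
U at day 4 is achievable: U in day 4; X in day 3; H in day 4; C in day 1; A in day 1; L in day 5; M in day 4; W in day 3.

day 4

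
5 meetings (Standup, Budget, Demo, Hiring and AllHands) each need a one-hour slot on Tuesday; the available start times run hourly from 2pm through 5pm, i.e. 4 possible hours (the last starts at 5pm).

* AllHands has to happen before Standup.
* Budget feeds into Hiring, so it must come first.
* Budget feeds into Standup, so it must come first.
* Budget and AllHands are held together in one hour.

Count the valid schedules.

Splitting on Standup: it can be 3pm (12), 4pm (20), 5pm (24). Listing each branch's schedules as (Budget, Demo, Hiring, AllHands):
Standup=3pm: (2pm,2pm,3pm,2pm) (2pm,2pm,4pm,2pm) (2pm,2pm,5pm,2pm) (2pm,3pm,3pm,2pm) (2pm,3pm,4pm,2pm) (2pm,3pm,5pm,2pm) (2pm,4pm,3pm,2pm) (2pm,4pm,4pm,2pm) (2pm,4pm,5pm,2pm) (2pm,5pm,3pm,2pm) (2pm,5pm,4pm,2pm) (2pm,5pm,5pm,2pm) — 12.
Standup=4pm: (2pm,2pm,3pm,2pm) (2pm,2pm,4pm,2pm) (2pm,2pm,5pm,2pm) (2pm,3pm,3pm,2pm) (2pm,3pm,4pm,2pm) (2pm,3pm,5pm,2pm) (2pm,4pm,3pm,2pm) (2pm,4pm,4pm,2pm) (2pm,4pm,5pm,2pm) (2pm,5pm,3pm,2pm) (2pm,5pm,4pm,2pm) (2pm,5pm,5pm,2pm) (3pm,2pm,4pm,3pm) (3pm,2pm,5pm,3pm) (3pm,3pm,4pm,3pm) (3pm,3pm,5pm,3pm) (3pm,4pm,4pm,3pm) (3pm,4pm,5pm,3pm) (3pm,5pm,4pm,3pm) (3pm,5pm,5pm,3pm) — 20.
Standup=5pm: (2pm,2pm,3pm,2pm) (2pm,2pm,4pm,2pm) (2pm,2pm,5pm,2pm) (2pm,3pm,3pm,2pm) (2pm,3pm,4pm,2pm) (2pm,3pm,5pm,2pm) (2pm,4pm,3pm,2pm) (2pm,4pm,4pm,2pm) (2pm,4pm,5pm,2pm) (2pm,5pm,3pm,2pm) (2pm,5pm,4pm,2pm) (2pm,5pm,5pm,2pm) (3pm,2pm,4pm,3pm) (3pm,2pm,5pm,3pm) (3pm,3pm,4pm,3pm) (3pm,3pm,5pm,3pm) (3pm,4pm,4pm,3pm) (3pm,4pm,5pm,3pm) (3pm,5pm,4pm,3pm) (3pm,5pm,5pm,3pm) (4pm,2pm,5pm,4pm) (4pm,3pm,5pm,4pm) (4pm,4pm,5pm,4pm) (4pm,5pm,5pm,4pm) — 24.
Summing: 12 + 20 + 24 = 56.

56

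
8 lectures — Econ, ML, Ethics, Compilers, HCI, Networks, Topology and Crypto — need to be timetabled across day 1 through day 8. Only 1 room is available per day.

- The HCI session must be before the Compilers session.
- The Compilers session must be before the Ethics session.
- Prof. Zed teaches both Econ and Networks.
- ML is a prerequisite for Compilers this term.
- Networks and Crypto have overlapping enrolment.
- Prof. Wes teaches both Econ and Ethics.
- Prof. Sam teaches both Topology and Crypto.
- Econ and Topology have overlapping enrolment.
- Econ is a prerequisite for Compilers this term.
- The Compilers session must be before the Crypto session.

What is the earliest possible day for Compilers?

Precedence pushes Compilers to at least day 2; downstream work caps Compilers at day 7.
Compilers at day 4 is achievable: Ethics -> day 5; Econ -> day 1; Crypto -> day 6; HCI -> day 3; Compilers -> day 4; Topology -> day 8; ML -> day 2; Networks -> day 7.
Nothing earlier works — the conflict and capacity constraints rule out every day before day 4.

day 4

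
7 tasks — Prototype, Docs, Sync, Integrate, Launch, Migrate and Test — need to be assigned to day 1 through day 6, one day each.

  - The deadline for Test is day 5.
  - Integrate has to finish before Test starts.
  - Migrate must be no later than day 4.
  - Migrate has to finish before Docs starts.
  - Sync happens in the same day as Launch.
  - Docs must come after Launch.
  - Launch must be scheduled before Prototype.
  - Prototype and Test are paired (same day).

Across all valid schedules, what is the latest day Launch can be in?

day 4

Downstream work caps Launch at day 4.
Launch at day 4 is achievable: Test=day 5; Prototype=day 5; Integrate=day 1; Launch=day 4; Migrate=day 1; Sync=day 4; Docs=day 5.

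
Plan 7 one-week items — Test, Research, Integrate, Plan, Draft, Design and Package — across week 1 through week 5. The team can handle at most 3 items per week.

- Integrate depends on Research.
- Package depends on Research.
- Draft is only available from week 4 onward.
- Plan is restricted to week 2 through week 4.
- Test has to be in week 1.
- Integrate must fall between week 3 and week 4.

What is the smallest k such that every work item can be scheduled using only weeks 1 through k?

The precedence chain requires at least 2 distinct weeks.
With at most 3 per week and 7 work items, at least 3 weeks are needed.
Draft can't be placed before week 4, so the schedule must run through at least week 4.
4 works (last occupied week: week 4): for example Package -> week 2, Test -> week 1, Research -> week 1, Plan -> week 2, Integrate -> week 3, Draft -> week 4, Design -> week 1.

4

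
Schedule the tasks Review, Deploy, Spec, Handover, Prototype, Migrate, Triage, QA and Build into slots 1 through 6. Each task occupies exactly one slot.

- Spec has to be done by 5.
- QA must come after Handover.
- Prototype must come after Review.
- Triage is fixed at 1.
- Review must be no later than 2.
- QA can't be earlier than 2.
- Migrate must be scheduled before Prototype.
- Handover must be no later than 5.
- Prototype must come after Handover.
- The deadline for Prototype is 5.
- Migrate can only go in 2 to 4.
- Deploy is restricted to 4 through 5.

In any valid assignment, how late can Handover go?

4

Handover's own window allows nothing later than 5; downstream work caps Handover at 4.
Handover at 4 is achievable: Triage=1, QA=5, Review=1, Spec=1, Migrate=2, Prototype=5, Deploy=4, Handover=4, Build=1.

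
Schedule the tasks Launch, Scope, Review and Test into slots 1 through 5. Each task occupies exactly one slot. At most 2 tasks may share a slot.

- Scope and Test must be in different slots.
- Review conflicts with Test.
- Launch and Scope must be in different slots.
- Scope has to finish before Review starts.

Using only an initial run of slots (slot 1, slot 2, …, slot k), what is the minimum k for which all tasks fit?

3

The precedence chain requires at least 2 distinct slots.
With at most 2 per slot and 4 tasks, at least 2 slots are needed.
Could 2 slots be enough, i.e. nothing placed later than 2? No: Review must come after Scope (at 1 or later) → {2}; Scope must come before Review (at 2 or earlier) → {1}; Test can't share with Review (2) → {1}; Test can't share with Scope (1) → nothing is left.
So 2 slots is not enough.
3 works (last occupied slot: 3): for example Launch -> 2; Scope -> 1; Review -> 2; Test -> 3.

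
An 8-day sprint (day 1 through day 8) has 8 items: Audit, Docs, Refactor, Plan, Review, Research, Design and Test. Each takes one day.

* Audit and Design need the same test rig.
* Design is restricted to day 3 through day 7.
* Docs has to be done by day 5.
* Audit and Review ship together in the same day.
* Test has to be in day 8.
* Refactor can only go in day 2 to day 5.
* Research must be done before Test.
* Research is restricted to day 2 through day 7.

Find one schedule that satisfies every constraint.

Test -> day 8; Refactor -> day 2; Design -> day 3; Docs -> day 1; Plan -> day 1; Research -> day 2; Audit -> day 1; Review -> day 1

Checking: Research(day 2) before Test(day 8); Audit(day 1) != Design(day 3); Audit = Review = day 1; Refactor=day 2 in [day 2,day 5]; Docs=day 1 in [day 1,day 5]; Design=day 3 in [day 3,day 7]; Research=day 2 in [day 2,day 7]; Test=day 8 in [day 8,day 8].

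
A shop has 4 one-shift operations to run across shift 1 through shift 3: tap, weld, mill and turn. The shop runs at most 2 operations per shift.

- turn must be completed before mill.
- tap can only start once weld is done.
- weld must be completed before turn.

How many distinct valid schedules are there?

Enumerating: weld in shift 1; tap in shift 2; turn in shift 2; mill in shift 3 | turn in shift 2; mill in shift 3; tap in shift 3; weld in shift 1.

2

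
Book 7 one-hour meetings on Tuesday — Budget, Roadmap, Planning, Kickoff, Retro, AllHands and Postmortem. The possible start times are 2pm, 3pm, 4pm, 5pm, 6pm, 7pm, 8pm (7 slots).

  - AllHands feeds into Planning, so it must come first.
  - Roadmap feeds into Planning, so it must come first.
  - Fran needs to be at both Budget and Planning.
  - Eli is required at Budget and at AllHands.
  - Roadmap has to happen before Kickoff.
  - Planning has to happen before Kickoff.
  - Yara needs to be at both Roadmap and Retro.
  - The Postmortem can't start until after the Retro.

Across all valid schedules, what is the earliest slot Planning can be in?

3pm

Precedence pushes Planning to at least 3pm; downstream work caps Planning at 7pm.
Planning at 3pm is achievable: Roadmap=2pm; AllHands=2pm; Postmortem=4pm; Kickoff=4pm; Planning=3pm; Retro=3pm; Budget=4pm.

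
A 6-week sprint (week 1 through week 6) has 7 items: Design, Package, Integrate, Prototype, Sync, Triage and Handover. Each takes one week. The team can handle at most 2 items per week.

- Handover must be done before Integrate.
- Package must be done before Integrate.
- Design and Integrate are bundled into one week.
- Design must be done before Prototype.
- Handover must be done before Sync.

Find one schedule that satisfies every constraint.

Handover in week 1, Design in week 2, Prototype in week 3, Package in week 1, Sync in week 3, Triage in week 4, Integrate in week 2

Checking: Handover(week 1) before Integrate(week 2); Handover(week 1) before Sync(week 3); Design(week 2) before Prototype(week 3); Package(week 1) before Integrate(week 2); Design = Integrate = week 2; max 2 per week (cap 2).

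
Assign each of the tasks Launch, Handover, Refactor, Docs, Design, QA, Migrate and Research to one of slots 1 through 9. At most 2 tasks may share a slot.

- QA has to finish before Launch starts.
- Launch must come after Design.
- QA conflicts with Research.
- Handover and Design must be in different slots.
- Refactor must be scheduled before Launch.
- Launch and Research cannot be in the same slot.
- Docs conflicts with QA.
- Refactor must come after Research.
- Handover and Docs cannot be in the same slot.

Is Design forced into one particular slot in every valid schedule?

Design can be 1 (e.g. Docs -> 4; Research -> 1; Launch -> 3; QA -> 2; Design -> 1; Migrate -> 4; Refactor -> 2; Handover -> 3) or 2 (e.g. QA in 3; Handover in 1; Refactor in 2; Docs in 4; Launch in 4; Research in 1; Design in 2; Migrate in 3).

No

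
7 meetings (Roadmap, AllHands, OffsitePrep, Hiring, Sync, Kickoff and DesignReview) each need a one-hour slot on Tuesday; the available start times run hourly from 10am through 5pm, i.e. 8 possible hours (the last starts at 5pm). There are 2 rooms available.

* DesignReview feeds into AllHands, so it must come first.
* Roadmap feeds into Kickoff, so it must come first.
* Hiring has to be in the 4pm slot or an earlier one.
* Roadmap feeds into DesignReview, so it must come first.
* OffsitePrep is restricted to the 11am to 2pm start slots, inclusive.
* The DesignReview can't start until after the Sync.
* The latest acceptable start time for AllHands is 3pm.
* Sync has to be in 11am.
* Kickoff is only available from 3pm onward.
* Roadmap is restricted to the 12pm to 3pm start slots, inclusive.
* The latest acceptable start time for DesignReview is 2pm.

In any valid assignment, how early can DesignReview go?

1pm

Precedence pushes DesignReview to at least 1pm; DesignReview's own window allows nothing later than 2pm.
DesignReview at 1pm is achievable: OffsitePrep in 11am, Sync in 11am, DesignReview in 1pm, Kickoff in 3pm, Roadmap in 12pm, Hiring in 10am, AllHands in 2pm.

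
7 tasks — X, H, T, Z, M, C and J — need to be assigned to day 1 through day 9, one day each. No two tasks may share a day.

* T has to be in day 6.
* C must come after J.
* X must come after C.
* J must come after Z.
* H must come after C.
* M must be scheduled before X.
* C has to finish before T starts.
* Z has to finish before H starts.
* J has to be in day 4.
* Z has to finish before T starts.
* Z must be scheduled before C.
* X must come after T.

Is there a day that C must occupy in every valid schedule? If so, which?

day 5

J is fixed at day 4 and must come before C, so C is at least day 5.
T is fixed at day 6 and must come after C, so C is at most day 5.
So C must be day 5.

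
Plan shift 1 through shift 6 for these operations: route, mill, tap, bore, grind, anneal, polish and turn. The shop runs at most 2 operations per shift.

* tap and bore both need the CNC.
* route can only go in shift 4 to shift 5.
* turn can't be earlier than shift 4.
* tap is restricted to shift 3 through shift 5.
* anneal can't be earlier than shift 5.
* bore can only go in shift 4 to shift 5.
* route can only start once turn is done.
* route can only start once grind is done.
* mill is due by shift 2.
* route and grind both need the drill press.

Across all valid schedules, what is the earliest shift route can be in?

Route is available from shift 4; precedence pushes route to at least shift 5; route's own window allows nothing later than shift 5.
route at shift 5 is achievable: route -> shift 5, grind -> shift 1, turn -> shift 4, polish -> shift 2, tap -> shift 3, bore -> shift 4, mill -> shift 1, anneal -> shift 5.

shift 5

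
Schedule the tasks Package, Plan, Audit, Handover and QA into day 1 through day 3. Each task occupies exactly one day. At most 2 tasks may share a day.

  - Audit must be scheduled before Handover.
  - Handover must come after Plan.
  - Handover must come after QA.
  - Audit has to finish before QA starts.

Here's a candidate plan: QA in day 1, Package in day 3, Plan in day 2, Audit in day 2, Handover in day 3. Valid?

No — it violates: Audit has to finish before QA starts

Handover must come after QA — holds.
At most 2 tasks may share a day — holds.
Audit has to finish before QA starts — violated.
Handover must come after Plan — holds.
Audit must be scheduled before Handover — holds.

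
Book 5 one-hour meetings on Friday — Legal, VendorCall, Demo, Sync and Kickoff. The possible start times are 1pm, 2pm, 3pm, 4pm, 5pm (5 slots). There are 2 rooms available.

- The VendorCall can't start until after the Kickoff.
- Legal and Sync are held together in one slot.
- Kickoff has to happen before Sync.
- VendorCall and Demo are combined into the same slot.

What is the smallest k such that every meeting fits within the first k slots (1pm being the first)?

The precedence chain requires at least 2 distinct slots.
With at most 2 per slot and 5 meetings, at least 3 slots are needed.
3 works (last occupied slot: 3pm): for example Sync in 3pm; Demo in 2pm; VendorCall in 2pm; Kickoff in 1pm; Legal in 3pm.

3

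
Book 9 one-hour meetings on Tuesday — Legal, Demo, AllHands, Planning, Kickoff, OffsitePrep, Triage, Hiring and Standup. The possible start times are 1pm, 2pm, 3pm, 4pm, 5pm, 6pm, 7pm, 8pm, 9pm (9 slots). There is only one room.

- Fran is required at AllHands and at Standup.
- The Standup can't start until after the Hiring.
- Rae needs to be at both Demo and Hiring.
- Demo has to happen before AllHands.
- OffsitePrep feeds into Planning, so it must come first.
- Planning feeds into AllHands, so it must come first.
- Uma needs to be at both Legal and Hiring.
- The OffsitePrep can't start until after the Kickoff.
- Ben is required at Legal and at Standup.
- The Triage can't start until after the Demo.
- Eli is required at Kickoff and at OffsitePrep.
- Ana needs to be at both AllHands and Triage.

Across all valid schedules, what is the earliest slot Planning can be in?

3pm

Precedence pushes Planning to at least 3pm; downstream work caps Planning at 8pm.
Planning at 3pm is achievable: Triage in 6pm; AllHands in 5pm; Standup in 8pm; OffsitePrep in 2pm; Hiring in 7pm; Kickoff in 1pm; Legal in 9pm; Demo in 4pm; Planning in 3pm.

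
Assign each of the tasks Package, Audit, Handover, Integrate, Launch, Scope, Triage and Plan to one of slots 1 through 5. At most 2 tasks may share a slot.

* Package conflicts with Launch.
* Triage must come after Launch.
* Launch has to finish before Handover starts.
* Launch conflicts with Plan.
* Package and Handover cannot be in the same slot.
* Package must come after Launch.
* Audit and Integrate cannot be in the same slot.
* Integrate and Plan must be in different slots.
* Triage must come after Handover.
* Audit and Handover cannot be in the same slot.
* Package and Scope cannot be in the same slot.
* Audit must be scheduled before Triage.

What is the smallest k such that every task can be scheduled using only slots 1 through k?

4

The precedence chain requires at least 3 distinct slots.
With at most 2 per slot and 8 tasks, at least 4 slots are needed.
4 works (last occupied slot: 4): for example Launch in 1, Package in 3, Scope in 4, Triage in 3, Audit in 1, Handover in 2, Integrate in 2, Plan in 4.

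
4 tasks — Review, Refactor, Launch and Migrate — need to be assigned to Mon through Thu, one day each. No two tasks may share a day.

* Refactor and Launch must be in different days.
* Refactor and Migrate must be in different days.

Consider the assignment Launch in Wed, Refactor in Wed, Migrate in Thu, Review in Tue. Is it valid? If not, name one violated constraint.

Invalid. Refactor and Launch must be in different days.

Refactor and Launch must be in different days — violated.
Refactor and Migrate must be in different days — holds.
No two tasks may share a day — violated.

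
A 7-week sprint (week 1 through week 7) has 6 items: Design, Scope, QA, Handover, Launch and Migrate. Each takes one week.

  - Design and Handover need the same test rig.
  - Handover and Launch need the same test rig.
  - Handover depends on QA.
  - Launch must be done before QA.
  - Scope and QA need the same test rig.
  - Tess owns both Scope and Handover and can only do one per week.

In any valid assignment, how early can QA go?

week 2

Precedence pushes QA to at least week 2; downstream work caps QA at week 6.
QA at week 2 is achievable: Handover=week 3; Migrate=week 1; Launch=week 1; Design=week 1; QA=week 2; Scope=week 1.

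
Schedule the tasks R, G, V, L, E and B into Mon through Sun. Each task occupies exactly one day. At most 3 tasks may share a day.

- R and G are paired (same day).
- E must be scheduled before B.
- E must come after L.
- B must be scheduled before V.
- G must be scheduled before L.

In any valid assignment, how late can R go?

Wed

R must be in the same day as G, which can't be after Wed, so R is at most Wed.
R at Wed is achievable: E in Fri; L in Thu; G in Wed; R in Wed; B in Sat; V in Sun.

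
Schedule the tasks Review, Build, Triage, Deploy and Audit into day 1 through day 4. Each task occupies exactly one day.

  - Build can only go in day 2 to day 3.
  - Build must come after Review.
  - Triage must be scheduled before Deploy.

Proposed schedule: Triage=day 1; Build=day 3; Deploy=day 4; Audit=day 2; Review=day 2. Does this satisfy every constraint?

Build must come after Review — holds.
Build can only go in day 2 to day 3 — holds.
Triage must be scheduled before Deploy — holds.

Yes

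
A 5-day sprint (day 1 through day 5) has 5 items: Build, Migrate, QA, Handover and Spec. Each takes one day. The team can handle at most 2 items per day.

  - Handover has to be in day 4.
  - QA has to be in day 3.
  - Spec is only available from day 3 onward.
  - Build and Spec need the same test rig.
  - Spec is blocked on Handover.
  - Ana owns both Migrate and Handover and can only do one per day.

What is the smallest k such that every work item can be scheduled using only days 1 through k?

The precedence chain requires at least 2 distinct days.
With at most 2 per day and 5 work items, at least 3 days are needed.
Propagating the time windows through the other constraints, Spec can't land before day 5, so the schedule must run through at least day 5.
5 works (last occupied day: day 5): for example Spec=day 5, Handover=day 4, Build=day 1, QA=day 3, Migrate=day 1.

5 days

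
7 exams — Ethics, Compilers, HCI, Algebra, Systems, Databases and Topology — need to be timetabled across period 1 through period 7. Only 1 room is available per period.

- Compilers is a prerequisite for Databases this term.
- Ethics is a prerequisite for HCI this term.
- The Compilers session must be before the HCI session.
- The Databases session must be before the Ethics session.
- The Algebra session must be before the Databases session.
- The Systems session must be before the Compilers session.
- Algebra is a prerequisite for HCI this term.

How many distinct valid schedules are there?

21

Splitting on Ethics: it can be period 5 (6), period 6 (15). Listing each branch's schedules as (Compilers, HCI, Algebra, Systems, Databases, Topology) by period number:
Ethics=period 5: (2,6,3,1,4,7) (2,7,3,1,4,6) (3,6,1,2,4,7) (3,6,2,1,4,7) (3,7,1,2,4,6) (3,7,2,1,4,6) — 6.
Ethics=period 6: (2,7,3,1,4,5) (2,7,3,1,5,4) (2,7,4,1,5,3) (3,7,1,2,4,5) (3,7,1,2,5,4) (3,7,2,1,4,5) (3,7,2,1,5,4) (3,7,4,1,5,2) (3,7,4,2,5,1) (4,7,1,2,5,3) (4,7,1,3,5,2) (4,7,2,1,5,3) (4,7,2,3,5,1) (4,7,3,1,5,2) (4,7,3,2,5,1) — 15.
Summing: 6 + 15 = 21.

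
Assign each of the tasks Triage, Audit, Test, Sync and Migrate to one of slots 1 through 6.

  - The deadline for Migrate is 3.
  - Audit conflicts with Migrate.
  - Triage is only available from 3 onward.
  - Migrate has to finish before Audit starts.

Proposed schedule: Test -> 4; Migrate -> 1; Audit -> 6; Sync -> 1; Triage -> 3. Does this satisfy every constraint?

Migrate has to finish before Audit starts — holds.
Audit conflicts with Migrate — holds.
The deadline for Migrate is 3 — holds.
Triage is only available from 3 onward — holds.

Valid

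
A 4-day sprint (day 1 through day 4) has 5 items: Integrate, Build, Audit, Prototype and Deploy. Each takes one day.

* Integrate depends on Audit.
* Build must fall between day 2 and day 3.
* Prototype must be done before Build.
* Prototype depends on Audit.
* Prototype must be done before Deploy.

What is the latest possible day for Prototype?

day 2

Precedence pushes Prototype to at least day 2; downstream work caps Prototype at day 2.
Prototype at day 2 is achievable: Build -> day 3, Audit -> day 1, Integrate -> day 2, Prototype -> day 2, Deploy -> day 3.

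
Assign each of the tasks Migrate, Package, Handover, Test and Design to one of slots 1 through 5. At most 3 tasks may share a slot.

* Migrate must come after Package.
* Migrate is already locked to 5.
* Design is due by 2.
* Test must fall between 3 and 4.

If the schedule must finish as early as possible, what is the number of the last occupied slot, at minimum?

The precedence chain requires at least 2 distinct slots.
With at most 3 per slot and 5 tasks, at least 2 slots are needed.
Migrate can't be placed before 5, so the schedule must run through at least slot 5.
5 works (last occupied slot: 5): for example Package in 1, Design in 1, Test in 3, Handover in 1, Migrate in 5.

slot 5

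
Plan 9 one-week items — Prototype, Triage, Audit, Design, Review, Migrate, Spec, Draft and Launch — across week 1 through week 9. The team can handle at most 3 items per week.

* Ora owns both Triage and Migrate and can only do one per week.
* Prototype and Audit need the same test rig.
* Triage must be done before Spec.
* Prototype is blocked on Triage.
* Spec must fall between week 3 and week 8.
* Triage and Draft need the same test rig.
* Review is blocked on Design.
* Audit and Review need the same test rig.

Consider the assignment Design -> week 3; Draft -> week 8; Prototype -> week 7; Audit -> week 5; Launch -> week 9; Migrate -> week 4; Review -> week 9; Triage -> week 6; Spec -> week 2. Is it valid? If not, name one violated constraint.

Prototype and Audit need the same test rig — holds.
Audit and Review need the same test rig — holds.
The team can handle at most 3 items per week — holds.
Spec must fall between week 3 and week 8 — violated.
Triage and Draft need the same test rig — holds.
Ora owns both Triage and Migrate and can only do one per week — holds.
Triage must be done before Spec — violated.
Review is blocked on Design — holds.
Prototype is blocked on Triage — holds.

No. Triage must be done before Spec is not satisfied.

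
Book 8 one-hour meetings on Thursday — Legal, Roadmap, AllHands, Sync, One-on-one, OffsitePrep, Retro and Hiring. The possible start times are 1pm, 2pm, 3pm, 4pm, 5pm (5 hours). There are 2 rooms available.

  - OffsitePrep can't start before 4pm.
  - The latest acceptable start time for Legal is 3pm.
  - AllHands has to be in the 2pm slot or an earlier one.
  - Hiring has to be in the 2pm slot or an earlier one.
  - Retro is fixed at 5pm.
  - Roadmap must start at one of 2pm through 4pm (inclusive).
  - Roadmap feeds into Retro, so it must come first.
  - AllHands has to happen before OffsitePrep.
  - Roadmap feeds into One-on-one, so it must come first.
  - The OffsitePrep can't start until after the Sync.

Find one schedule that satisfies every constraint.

Legal in 2pm, AllHands in 1pm, One-on-one in 3pm, Hiring in 1pm, Sync in 3pm, Retro in 5pm, Roadmap in 2pm, OffsitePrep in 4pm

Checking: Roadmap(2pm) before One-on-one(3pm); Sync(3pm) before OffsitePrep(4pm); Roadmap(2pm) before Retro(5pm); AllHands(1pm) before OffsitePrep(4pm); AllHands=1pm in [1pm,2pm]; Roadmap=2pm in [2pm,4pm]; Retro=5pm in [5pm,5pm]; OffsitePrep=4pm in [4pm,5pm]; Legal=2pm in [1pm,3pm]; Hiring=1pm in [1pm,2pm]; max 2 per hour (cap 2).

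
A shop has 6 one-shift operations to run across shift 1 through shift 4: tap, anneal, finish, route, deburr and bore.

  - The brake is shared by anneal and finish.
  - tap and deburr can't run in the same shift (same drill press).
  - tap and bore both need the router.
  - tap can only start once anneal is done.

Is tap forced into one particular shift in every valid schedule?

tap can be shift 2 (e.g. finish -> shift 2; bore -> shift 1; route -> shift 1; anneal -> shift 1; deburr -> shift 1; tap -> shift 2) or shift 3 (e.g. finish in shift 2; deburr in shift 1; tap in shift 3; route in shift 1; anneal in shift 1; bore in shift 1).

No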